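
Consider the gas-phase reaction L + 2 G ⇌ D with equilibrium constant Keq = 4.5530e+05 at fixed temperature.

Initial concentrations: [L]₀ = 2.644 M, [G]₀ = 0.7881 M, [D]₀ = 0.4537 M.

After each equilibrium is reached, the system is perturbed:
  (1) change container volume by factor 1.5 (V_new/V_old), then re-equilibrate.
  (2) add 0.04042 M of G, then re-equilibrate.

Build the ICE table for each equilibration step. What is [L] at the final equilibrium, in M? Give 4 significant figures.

[L]_eq = 1.48 M

Q₀ = 0.2763 vs Keq = 4.5530e+05 ⇒ Q<K, forward
Step 1:
                    L           G           D
  init          2.644      0.7881      0.4537
  Δ           -0.3936     -0.7872      0.3936
  eq             2.25  9.0937e-04      0.8473
  solve Keq expr → x = 0.3936; check Q = 4.5530e+05
Then change container volume by factor 1.5 (V_new/V_old).
Step 2:
                    L           G           D
  init            1.5  6.0624e-04      0.5649
  Δ        1.5148e-04  3.0295e-04 -1.5148e-04
  eq              1.5  9.0920e-04      0.5647
  solve Keq expr → x = -1.5148e-04; check Q = 4.5530e+05
Then add 0.04042 M of G.
Step 3:
                    L           G           D
  init            1.5     0.04133      0.5647
  Δ           -0.0202     -0.0404      0.0202
  eq             1.48  9.3161e-04      0.5849
  solve Keq expr → x = 0.0202; check Q = 4.5530e+05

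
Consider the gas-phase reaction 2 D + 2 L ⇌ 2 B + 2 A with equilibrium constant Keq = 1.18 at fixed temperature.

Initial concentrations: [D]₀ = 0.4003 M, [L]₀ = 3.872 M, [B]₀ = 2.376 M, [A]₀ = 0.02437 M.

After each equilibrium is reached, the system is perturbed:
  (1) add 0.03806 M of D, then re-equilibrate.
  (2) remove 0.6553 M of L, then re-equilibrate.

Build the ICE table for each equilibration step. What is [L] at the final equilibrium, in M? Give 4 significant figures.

Q₀ = 0.001396 vs Keq = 1.18 ⇒ Q<K, forward
Step 1:
                    D           L           B           A
  I            0.4003       3.872       2.376     0.02437
  C           -0.2316     -0.2316      0.2316      0.2316
  E            0.1687        3.64       2.608      0.2559
  solve Keq expr → x = 0.1158; check Q = 1.18
Then add 0.03806 M of D.
Step 2:
                    D           L           B           A
  I            0.2068        3.64       2.608      0.2559
  C          -0.02138    -0.02138     0.02138     0.02138
  E            0.1854       3.619       2.629      0.2773
  solve Keq expr → x = 0.01069; check Q = 1.18
Then remove 0.6553 M of L.
Step 3:
                    D           L           B           A
  I            0.1854       2.964       2.629      0.2773
  C           0.02086     0.02086    -0.02086    -0.02086
  E            0.2063       2.985       2.608      0.2564
  solve Keq expr → x = -0.01043; check Q = 1.18

[L]_eq = 2.985 M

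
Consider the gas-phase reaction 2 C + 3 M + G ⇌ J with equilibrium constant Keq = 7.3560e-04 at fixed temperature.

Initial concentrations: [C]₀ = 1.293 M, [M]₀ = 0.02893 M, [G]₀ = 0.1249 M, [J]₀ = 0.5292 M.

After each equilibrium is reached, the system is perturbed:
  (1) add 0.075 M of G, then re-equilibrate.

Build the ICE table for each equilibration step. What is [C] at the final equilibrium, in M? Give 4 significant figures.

Q₀ = 1.0467e+05 vs Keq = 7.3560e-04 ⇒ Q>K, reverse
Step 1:
                    C           M           G           J
  Initial       1.293     0.02893      0.1249      0.5292
  Change        1.038       1.557      0.5189     -0.5189
  Equil         2.331       1.586      0.6438     0.01026
  solve Keq expr → x = -0.5189; check Q = 7.3560e-04
Then add 0.075 M of G.
Step 2:
                    C           M           G           J
  Initial       2.331       1.586      0.7188     0.01026
  Change    -0.002173   -0.003259   -0.001086    0.001086
  Equil         2.329       1.582      0.7178     0.01135
  solve Keq expr → x = 0.001086; check Q = 7.3560e-04

[C]_eq = 2.329 M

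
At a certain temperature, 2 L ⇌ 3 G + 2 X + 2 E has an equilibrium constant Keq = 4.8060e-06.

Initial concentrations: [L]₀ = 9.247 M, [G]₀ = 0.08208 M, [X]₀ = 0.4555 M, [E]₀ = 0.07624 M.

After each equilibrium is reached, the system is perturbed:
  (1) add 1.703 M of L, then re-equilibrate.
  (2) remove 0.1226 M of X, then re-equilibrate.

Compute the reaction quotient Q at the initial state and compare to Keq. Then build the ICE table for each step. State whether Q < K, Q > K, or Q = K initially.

Q₀ = 7.7993e-09 vs Keq = 4.8060e-06 ⇒ Q<K, forward
Step 1:
                   L          G          X          E
  init         9.247    0.08208     0.4555    0.07624
  Δ          -0.1387     0.2081     0.1387     0.1387
  eq           9.108     0.2902     0.5942      0.215
  solve Keq expr → x = 0.06937; check Q = 4.8060e-06
Then add 1.703 M of L.
Step 2:
                   L          G          X          E
  init         10.81     0.2902     0.5942      0.215
  Δ         -0.01242    0.01864    0.01242    0.01242
  eq            10.8     0.3088     0.6067     0.2274
  solve Keq expr → x = 0.006212; check Q = 4.8060e-06
Then remove 0.1226 M of X.
Step 3:
                   L          G          X          E
  init          10.8     0.3088     0.4841     0.2274
  Δ         -0.01689    0.02533    0.01689    0.01689
  eq           10.78     0.3341     0.5009     0.2443
  solve Keq expr → x = 0.008444; check Q = 4.8060e-06

Q₀ = 7.7993e-09; Q < K (proceeds forward)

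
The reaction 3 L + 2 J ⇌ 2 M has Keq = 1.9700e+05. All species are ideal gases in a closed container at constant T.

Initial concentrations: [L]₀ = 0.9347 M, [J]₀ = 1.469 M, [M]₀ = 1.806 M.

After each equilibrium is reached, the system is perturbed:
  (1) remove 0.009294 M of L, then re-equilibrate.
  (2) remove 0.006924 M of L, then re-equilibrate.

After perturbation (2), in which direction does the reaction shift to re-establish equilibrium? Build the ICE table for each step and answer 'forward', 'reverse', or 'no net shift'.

Q₀ = 1.851 vs Keq = 1.9700e+05 ⇒ Q<K, forward
Step 1:
                   L          J          M
  Initial     0.9347      1.469      1.806
  Change     -0.9008    -0.6005     0.6005
  Equil      0.03391     0.8685      2.407
  solve Keq expr → x = 0.3003; check Q = 1.9700e+05
Then remove 0.009294 M of L.
Step 2:
                   L          J          M
  Initial    0.02461     0.8685      2.407
  Change    0.009081   0.006054  -0.006054
  Equil      0.03369     0.8745        2.4
  solve Keq expr → x = -0.003027; check Q = 1.9700e+05
Then remove 0.006924 M of L.
Step 3:
                   L          J          M
  Initial    0.02677     0.8745        2.4
  Change    0.006767   0.004511  -0.004511
  Equil      0.03353      0.879      2.396
  solve Keq expr → x = -0.002256; check Q = 1.9700e+05

Direction: reverse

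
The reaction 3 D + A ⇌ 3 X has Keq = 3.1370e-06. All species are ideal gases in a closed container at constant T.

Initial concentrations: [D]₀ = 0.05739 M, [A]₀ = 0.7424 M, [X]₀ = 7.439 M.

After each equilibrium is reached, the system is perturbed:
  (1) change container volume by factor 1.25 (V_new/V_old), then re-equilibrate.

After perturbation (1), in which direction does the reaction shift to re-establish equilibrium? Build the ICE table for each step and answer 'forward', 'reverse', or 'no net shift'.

Q₀ = 2.9336e+06 vs Keq = 3.1370e-06 ⇒ Q>K, reverse
Step 1:
                  D         A         X
  init      0.05739    0.7424     7.439
  Δ           7.281     2.427    -7.281
  eq          7.339     3.169    0.1578
  solve Keq expr → x = -2.427; check Q = 3.1370e-06
Then change container volume by factor 1.25 (V_new/V_old).
Step 2:
                  D         A         X
  init        5.871     2.536    0.1262
  Δ        0.008828  0.002943 -0.008828
  eq           5.88     2.539    0.1174
  solve Keq expr → x = -0.002943; check Q = 3.1370e-06

Direction: reverse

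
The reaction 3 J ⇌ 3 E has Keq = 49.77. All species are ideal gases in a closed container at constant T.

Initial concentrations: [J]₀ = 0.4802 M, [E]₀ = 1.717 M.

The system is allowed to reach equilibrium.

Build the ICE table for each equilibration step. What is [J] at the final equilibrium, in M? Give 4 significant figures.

Q₀ = 45.71 vs Keq = 49.77 ⇒ Q<K, forward
Step 1:
                  J         E
  init       0.4802     1.717
  Δ        -0.01055   0.01055
  eq         0.4697     1.728
  solve Keq expr → x = 0.003517; check Q = 49.77

[J]_eq = 0.4697 M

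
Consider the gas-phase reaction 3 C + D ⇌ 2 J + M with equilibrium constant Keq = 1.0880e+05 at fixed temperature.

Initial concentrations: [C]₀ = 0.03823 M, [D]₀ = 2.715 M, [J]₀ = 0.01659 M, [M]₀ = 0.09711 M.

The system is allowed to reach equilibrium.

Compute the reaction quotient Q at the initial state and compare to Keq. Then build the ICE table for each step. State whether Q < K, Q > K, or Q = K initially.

Q₀ = 0.1762; Q < K (proceeds forward)

Q₀ = 0.1762 vs Keq = 1.0880e+05 ⇒ Q<K, forward
Step 1:
                  C         D         J         M
  Initial   0.03823     2.715   0.01659   0.09711
  Change   -0.03737  -0.01246   0.02491   0.01246
  Equil   8.6258e-04     2.703    0.0415    0.1096
  solve Keq expr → x = 0.01246; check Q = 1.0880e+05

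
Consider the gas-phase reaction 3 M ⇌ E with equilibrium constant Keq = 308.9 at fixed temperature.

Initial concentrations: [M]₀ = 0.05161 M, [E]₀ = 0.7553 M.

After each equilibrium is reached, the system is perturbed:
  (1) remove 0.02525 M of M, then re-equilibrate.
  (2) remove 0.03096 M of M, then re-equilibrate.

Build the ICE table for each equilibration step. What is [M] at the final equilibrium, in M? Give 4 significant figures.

[M]_eq = 0.132 M

Q₀ = 5494 vs Keq = 308.9 ⇒ Q>K, reverse
Step 1:
                   M          E
  Initial    0.05161     0.7553
  Change     0.08148   -0.02716
  Equil       0.1331     0.7281
  solve Keq expr → x = -0.02716; check Q = 308.9
Then remove 0.02525 M of M.
Step 2:
                   M          E
  Initial     0.1078     0.7281
  Change     0.02475  -0.008249
  Equil       0.1326     0.7199
  solve Keq expr → x = -0.008249; check Q = 308.9
Then remove 0.03096 M of M.
Step 3:
                   M          E
  Initial     0.1016     0.7199
  Change     0.03034   -0.01011
  Equil        0.132     0.7098
  solve Keq expr → x = -0.01011; check Q = 308.9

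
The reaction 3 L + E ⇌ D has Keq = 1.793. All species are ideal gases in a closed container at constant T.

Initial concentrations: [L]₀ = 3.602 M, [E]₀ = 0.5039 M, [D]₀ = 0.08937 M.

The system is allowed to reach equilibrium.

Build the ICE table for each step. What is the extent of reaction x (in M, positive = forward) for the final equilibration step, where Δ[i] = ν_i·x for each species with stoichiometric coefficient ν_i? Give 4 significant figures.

Q₀ = 0.003795 vs Keq = 1.793 ⇒ Q<K, forward
Step 1:
                    L           E           D
  init          3.602      0.5039     0.08937
  Δ            -1.421     -0.4736      0.4736
  eq            2.181     0.03026       0.563
  solve Keq expr → x = 0.4736; check Q = 1.793

x = 0.4736 M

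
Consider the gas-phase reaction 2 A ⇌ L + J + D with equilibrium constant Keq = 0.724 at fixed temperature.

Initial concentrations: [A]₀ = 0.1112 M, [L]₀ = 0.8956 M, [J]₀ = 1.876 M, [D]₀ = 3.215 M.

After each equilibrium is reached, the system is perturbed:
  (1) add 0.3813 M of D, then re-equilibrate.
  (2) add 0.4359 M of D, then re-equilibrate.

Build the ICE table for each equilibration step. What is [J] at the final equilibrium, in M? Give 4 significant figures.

Q₀ = 436.8 vs Keq = 0.724 ⇒ Q>K, reverse
Step 1:
                    A           L           J           D
  init         0.1112      0.8956       1.876       3.215
  Δ             1.138      -0.569      -0.569      -0.569
  eq            1.249      0.3266       1.307       2.646
  solve Keq expr → x = -0.569; check Q = 0.724
Then add 0.3813 M of D.
Step 2:
                    A           L           J           D
  init          1.249      0.3266       1.307       3.027
  Δ           0.03634    -0.01817    -0.01817    -0.01817
  eq            1.285      0.3085       1.289       3.009
  solve Keq expr → x = -0.01817; check Q = 0.724
Then add 0.4359 M of D.
Step 3:
                    A           L           J           D
  init          1.285      0.3085       1.289       3.445
  Δ           0.03616    -0.01808    -0.01808    -0.01808
  eq            1.322      0.2904       1.271       3.427
  solve Keq expr → x = -0.01808; check Q = 0.724

[J]_eq = 1.271 M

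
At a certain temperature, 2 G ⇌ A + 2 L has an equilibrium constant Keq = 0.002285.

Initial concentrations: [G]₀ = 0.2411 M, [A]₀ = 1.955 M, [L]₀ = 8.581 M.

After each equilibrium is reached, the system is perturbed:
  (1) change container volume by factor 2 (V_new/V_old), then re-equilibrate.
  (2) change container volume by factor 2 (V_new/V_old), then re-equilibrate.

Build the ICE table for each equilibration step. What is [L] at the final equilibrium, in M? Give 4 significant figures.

[L]_eq = 1.171 M

Q₀ = 2476 vs Keq = 0.002285 ⇒ Q>K, reverse
Step 1:
                   G          A          L
  init        0.2411      1.955      8.581
  Δ            3.906     -1.953     -3.906
  eq           4.148   0.001799      4.675
  solve Keq expr → x = -1.953; check Q = 0.002285
Then change container volume by factor 2 (V_new/V_old).
Step 2:
                   G          A          L
  init         2.074 8.9938e-04      2.337
  Δ        -0.001787 8.9353e-04   0.001787
  eq           2.072   0.001793      2.339
  solve Keq expr → x = 8.9353e-04; check Q = 0.002285
Then change container volume by factor 2 (V_new/V_old).
Step 3:
                   G          A          L
  init         1.036 8.9645e-04       1.17
  Δ         -0.00177 8.8494e-04    0.00177
  eq           1.034   0.001781      1.171
  solve Keq expr → x = 8.8494e-04; check Q = 0.002285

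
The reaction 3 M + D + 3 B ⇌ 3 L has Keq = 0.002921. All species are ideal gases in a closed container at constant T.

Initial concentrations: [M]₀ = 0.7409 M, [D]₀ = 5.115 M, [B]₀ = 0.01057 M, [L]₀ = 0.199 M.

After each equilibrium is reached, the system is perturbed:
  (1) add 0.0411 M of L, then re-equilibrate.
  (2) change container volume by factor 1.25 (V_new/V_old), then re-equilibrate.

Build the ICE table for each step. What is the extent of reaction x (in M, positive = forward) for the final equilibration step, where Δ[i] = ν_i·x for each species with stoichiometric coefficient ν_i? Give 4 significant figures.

Q₀ = 3208 vs Keq = 0.002921 ⇒ Q>K, reverse
Step 1:
                   M          D          B          L
  I           0.7409      5.115    0.01057      0.199
  C           0.1608     0.0536     0.1608    -0.1608
  E           0.9017      5.169     0.1714    0.03819
  solve Keq expr → x = -0.0536; check Q = 0.002921
Then add 0.0411 M of L.
Step 2:
                   M          D          B          L
  I           0.9017      5.169     0.1714    0.07929
  C          0.03226    0.01075    0.03226   -0.03226
  E            0.934      5.179     0.2036    0.04704
  solve Keq expr → x = -0.01075; check Q = 0.002921
Then change container volume by factor 1.25 (V_new/V_old).
Step 3:
                   M          D          B          L
  I           0.7472      4.143     0.1629    0.03763
  C         0.007993   0.002664   0.007993  -0.007993
  E           0.7552      4.146     0.1709    0.02964
  solve Keq expr → x = -0.002664; check Q = 0.002921

x = -0.002664 M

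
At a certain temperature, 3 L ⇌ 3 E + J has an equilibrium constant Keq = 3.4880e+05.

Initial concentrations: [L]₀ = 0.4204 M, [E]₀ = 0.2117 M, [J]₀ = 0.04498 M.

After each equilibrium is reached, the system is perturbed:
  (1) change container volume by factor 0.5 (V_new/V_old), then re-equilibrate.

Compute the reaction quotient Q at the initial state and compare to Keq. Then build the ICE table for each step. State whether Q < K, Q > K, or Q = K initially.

Q₀ = 0.005744 vs Keq = 3.4880e+05 ⇒ Q<K, forward
Step 1:
                    L           E           J
  I            0.4204      0.2117     0.04498
  C           -0.4153      0.4153      0.1384
  E          0.005061       0.627      0.1834
  solve Keq expr → x = 0.1384; check Q = 3.4880e+05
Then change container volume by factor 0.5 (V_new/V_old).
Step 2:
                    L           E           J
  I           0.01012       1.254      0.3669
  C          0.002595   -0.002595 -8.6488e-04
  E           0.01272       1.251       0.366
  solve Keq expr → x = -8.6488e-04; check Q = 3.4880e+05

Q₀ = 0.005744; Q < K (proceeds forward)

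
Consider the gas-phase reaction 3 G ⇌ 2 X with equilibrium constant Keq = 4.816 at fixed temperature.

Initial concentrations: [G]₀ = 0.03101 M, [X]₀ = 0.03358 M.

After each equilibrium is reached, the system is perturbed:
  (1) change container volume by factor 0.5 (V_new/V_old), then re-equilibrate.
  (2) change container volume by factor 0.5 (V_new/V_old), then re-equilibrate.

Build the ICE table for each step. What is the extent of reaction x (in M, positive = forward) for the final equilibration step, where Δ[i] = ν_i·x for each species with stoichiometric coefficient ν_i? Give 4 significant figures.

x = 0.007431 M

Q₀ = 37.81 vs Keq = 4.816 ⇒ Q>K, reverse
Step 1:
                  G         X
  Initial   0.03101   0.03358
  Change    0.01639  -0.01093
  Equil      0.0474   0.02265
  solve Keq expr → x = -0.005465; check Q = 4.816
Then change container volume by factor 0.5 (V_new/V_old).
Step 2:
                  G         X
  Initial   0.09481    0.0453
  Change   -0.01138  0.007585
  Equil     0.08343   0.05289
  solve Keq expr → x = 0.003793; check Q = 4.816
Then change container volume by factor 0.5 (V_new/V_old).
Step 3:
                  G         X
  Initial    0.1669    0.1058
  Change   -0.02229   0.01486
  Equil      0.1446    0.1206
  solve Keq expr → x = 0.007431; check Q = 4.816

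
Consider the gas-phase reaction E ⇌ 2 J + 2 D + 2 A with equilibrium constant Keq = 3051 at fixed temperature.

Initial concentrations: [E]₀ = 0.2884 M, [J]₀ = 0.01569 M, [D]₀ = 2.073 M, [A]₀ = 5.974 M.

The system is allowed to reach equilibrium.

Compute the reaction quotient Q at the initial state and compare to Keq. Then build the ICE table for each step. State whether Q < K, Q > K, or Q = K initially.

Q₀ = 0.1309 vs Keq = 3051 ⇒ Q<K, forward
Step 1:
                   E          J          D          A
  init        0.2884    0.01569      2.073      5.974
  Δ          -0.2614     0.5228     0.5228     0.5228
  eq         0.02702     0.5384      2.596      6.497
  solve Keq expr → x = 0.2614; check Q = 3051

Q₀ = 0.1309; Q < K (proceeds forward)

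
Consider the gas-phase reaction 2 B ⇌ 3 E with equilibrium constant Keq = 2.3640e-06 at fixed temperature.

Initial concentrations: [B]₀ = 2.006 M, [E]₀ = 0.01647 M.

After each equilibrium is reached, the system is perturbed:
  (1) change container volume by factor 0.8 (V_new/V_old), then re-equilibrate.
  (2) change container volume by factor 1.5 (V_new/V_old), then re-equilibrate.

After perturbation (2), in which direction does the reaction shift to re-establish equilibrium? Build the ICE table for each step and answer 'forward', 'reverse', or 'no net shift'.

Direction: forward

Q₀ = 1.1102e-06 vs Keq = 2.3640e-06 ⇒ Q<K, forward
Step 1:
                   B          E
  Initial      2.006    0.01647
  Change   -0.003131   0.004697
  Equil        2.003    0.02117
  solve Keq expr → x = 0.001566; check Q = 2.3640e-06
Then change container volume by factor 0.8 (V_new/V_old).
Step 2:
                   B          E
  Initial      2.504    0.02646
  Change    0.001259  -0.001888
  Equil        2.505    0.02457
  solve Keq expr → x = -6.2945e-04; check Q = 2.3640e-06
Then change container volume by factor 1.5 (V_new/V_old).
Step 3:
                   B          E
  Initial       1.67    0.01638
  Change   -0.001572   0.002359
  Equil        1.668    0.01874
  solve Keq expr → x = 7.8621e-04; check Q = 2.3640e-06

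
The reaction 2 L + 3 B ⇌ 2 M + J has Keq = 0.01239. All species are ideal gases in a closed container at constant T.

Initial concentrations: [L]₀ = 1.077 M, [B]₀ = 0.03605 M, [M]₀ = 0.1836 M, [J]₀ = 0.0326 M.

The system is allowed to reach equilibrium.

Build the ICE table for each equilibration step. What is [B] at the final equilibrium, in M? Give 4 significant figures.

[B]_eq = 0.1273 M

Q₀ = 20.22 vs Keq = 0.01239 ⇒ Q>K, reverse
Step 1:
                  L         B         M         J
  init        1.077   0.03605    0.1836    0.0326
  Δ         0.06081   0.09122  -0.06081  -0.03041
  eq          1.138    0.1273    0.1228  0.002193
  solve Keq expr → x = -0.03041; check Q = 0.01239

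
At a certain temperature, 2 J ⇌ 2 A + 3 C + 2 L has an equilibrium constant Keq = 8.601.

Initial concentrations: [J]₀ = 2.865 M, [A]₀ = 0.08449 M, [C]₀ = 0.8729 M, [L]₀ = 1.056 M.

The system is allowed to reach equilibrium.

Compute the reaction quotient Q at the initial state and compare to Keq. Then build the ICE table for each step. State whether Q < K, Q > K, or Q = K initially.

Q₀ = 6.4503e-04; Q < K (proceeds forward)

Q₀ = 6.4503e-04 vs Keq = 8.601 ⇒ Q<K, forward
Step 1:
                    J           A           C           L
  Initial       2.865     0.08449      0.8729       1.056
  Change      -0.8668      0.8668         1.3      0.8668
  Equil         1.998      0.9513       2.173       1.923
  solve Keq expr → x = 0.4334; check Q = 8.601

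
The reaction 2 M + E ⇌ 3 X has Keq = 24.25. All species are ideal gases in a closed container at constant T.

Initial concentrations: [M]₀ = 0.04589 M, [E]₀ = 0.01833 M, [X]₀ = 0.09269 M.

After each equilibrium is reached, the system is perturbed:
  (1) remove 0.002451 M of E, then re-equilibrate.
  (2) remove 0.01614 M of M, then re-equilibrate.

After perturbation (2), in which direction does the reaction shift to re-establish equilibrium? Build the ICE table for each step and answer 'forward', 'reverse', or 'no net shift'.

Direction: reverse

Q₀ = 20.63 vs Keq = 24.25 ⇒ Q<K, forward
Step 1:
                    M           E           X
  I           0.04589     0.01833     0.09269
  C         -0.001347 -6.7332e-04     0.00202
  E           0.04454     0.01766     0.09471
  solve Keq expr → x = 6.7332e-04; check Q = 24.25
Then remove 0.002451 M of E.
Step 2:
                    M           E           X
  I           0.04454     0.01521     0.09471
  C            0.0012  6.0005e-04     -0.0018
  E           0.04574     0.01581     0.09291
  solve Keq expr → x = -6.0005e-04; check Q = 24.25
Then remove 0.01614 M of M.
Step 3:
                    M           E           X
  I            0.0296     0.01581     0.09291
  C           0.00616     0.00308    -0.00924
  E           0.03576     0.01889     0.08367
  solve Keq expr → x = -0.00308; check Q = 24.25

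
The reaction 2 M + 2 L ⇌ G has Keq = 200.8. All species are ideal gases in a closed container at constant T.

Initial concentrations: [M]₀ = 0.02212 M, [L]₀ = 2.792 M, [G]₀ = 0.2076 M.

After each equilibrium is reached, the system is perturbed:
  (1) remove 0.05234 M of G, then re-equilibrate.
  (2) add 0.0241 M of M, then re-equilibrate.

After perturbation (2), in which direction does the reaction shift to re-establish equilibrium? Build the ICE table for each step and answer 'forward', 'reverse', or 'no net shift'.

Q₀ = 54.43 vs Keq = 200.8 ⇒ Q<K, forward
Step 1:
                   M          L          G
  init       0.02212      2.792     0.2076
  Δ         -0.01042   -0.01042   0.005208
  eq          0.0117      2.782     0.2128
  solve Keq expr → x = 0.005208; check Q = 200.8
Then remove 0.05234 M of G.
Step 2:
                   M          L          G
  init        0.0117      2.782     0.1605
  Δ        -0.001511  -0.001511 7.5561e-04
  eq         0.01019       2.78     0.1612
  solve Keq expr → x = 7.5561e-04; check Q = 200.8
Then add 0.0241 M of M.
Step 3:
                   M          L          G
  init       0.03429       2.78     0.1612
  Δ         -0.02364   -0.02364    0.01182
  eq         0.01065      2.756      0.173
  solve Keq expr → x = 0.01182; check Q = 200.8

Direction: forward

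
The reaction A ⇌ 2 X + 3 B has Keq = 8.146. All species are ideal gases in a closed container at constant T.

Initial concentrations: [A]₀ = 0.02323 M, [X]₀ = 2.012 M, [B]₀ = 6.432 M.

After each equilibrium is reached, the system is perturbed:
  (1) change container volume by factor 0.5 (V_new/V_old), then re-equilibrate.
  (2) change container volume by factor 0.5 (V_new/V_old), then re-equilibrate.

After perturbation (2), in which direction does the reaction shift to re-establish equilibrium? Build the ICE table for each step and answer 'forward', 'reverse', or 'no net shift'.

Direction: reverse

Q₀ = 4.6371e+04 vs Keq = 8.146 ⇒ Q>K, reverse
Step 1:
                  A         X         B
  init      0.02323     2.012     6.432
  Δ          0.8359    -1.672    -2.508
  eq         0.8591    0.3403     3.924
  solve Keq expr → x = -0.8359; check Q = 8.146
Then change container volume by factor 0.5 (V_new/V_old).
Step 2:
                  A         X         B
  init        1.718    0.6806     7.849
  Δ          0.2358   -0.4715   -0.7073
  eq          1.954     0.209     7.142
  solve Keq expr → x = -0.2358; check Q = 8.146
Then change container volume by factor 0.5 (V_new/V_old).
Step 3:
                  A         X         B
  init        3.908    0.4181     14.28
  Δ          0.1531   -0.3062   -0.4593
  eq          4.061    0.1119     13.82
  solve Keq expr → x = -0.1531; check Q = 8.146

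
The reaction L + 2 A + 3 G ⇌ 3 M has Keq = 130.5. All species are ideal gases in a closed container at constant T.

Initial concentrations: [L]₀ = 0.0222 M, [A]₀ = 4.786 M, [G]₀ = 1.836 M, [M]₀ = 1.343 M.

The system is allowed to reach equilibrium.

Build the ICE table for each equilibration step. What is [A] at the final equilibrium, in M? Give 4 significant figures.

Q₀ = 0.7697 vs Keq = 130.5 ⇒ Q<K, forward
Step 1:
                  L         A         G         M
  I          0.0222     4.786     1.836     1.343
  C        -0.02203  -0.04406  -0.06608   0.06608
  E       1.7196e-04     4.742      1.77     1.409
  solve Keq expr → x = 0.02203; check Q = 130.5

[A]_eq = 4.742 M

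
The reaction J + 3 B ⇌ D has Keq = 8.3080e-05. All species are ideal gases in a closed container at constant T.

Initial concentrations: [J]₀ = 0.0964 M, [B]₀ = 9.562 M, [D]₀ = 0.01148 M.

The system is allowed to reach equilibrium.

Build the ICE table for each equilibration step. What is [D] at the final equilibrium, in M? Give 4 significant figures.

[D]_eq = 0.007332 M

Q₀ = 1.3621e-04 vs Keq = 8.3080e-05 ⇒ Q>K, reverse
Step 1:
                  J         B         D
  I          0.0964     9.562   0.01148
  C        0.004148   0.01244 -0.004148
  E          0.1005     9.574  0.007332
  solve Keq expr → x = -0.004148; check Q = 8.3080e-05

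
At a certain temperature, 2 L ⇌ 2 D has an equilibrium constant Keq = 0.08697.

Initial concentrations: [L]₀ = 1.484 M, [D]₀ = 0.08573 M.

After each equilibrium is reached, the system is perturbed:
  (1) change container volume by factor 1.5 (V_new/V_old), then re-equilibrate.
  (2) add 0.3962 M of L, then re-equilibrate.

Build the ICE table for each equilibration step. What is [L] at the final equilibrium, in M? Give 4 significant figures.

[L]_eq = 1.114 M

Q₀ = 0.003337 vs Keq = 0.08697 ⇒ Q<K, forward
Step 1:
                   L          D
  init         1.484    0.08573
  Δ          -0.2718     0.2718
  eq           1.212     0.3575
  solve Keq expr → x = 0.1359; check Q = 0.08697
Then change container volume by factor 1.5 (V_new/V_old).
Step 2:
                   L          D
  init        0.8082     0.2383
  Δ                0          0
  eq          0.8082     0.2383
  solve Keq expr → x = 0; check Q = 0.08697
Then add 0.3962 M of L.
Step 3:
                   L          D
  init         1.204     0.2383
  Δ         -0.09023    0.09023
  eq           1.114     0.3286
  solve Keq expr → x = 0.04512; check Q = 0.08697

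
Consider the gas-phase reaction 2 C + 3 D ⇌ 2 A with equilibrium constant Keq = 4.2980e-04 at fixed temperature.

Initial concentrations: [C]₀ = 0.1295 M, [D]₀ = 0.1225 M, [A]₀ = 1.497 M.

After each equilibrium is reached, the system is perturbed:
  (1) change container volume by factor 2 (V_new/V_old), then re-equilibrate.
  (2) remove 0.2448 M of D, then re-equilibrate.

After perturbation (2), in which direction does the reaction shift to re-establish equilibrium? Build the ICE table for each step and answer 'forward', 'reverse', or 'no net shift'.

Direction: reverse

Q₀ = 7.2694e+04 vs Keq = 4.2980e-04 ⇒ Q>K, reverse
Step 1:
                    C           D           A
  init         0.1295      0.1225       1.497
  Δ             1.393        2.09      -1.393
  eq            1.523       2.212      0.1039
  solve Keq expr → x = -0.6966; check Q = 4.2980e-04
Then change container volume by factor 2 (V_new/V_old).
Step 2:
                    C           D           A
  init         0.7613       1.106     0.05193
  Δ           0.03157     0.04735    -0.03157
  eq           0.7929       1.153     0.02036
  solve Keq expr → x = -0.01578; check Q = 4.2980e-04
Then remove 0.2448 M of D.
Step 3:
                    C           D           A
  init         0.7929      0.9087     0.02036
  Δ          0.005814    0.008721   -0.005814
  eq           0.7987      0.9174     0.01455
  solve Keq expr → x = -0.002907; check Q = 4.2980e-04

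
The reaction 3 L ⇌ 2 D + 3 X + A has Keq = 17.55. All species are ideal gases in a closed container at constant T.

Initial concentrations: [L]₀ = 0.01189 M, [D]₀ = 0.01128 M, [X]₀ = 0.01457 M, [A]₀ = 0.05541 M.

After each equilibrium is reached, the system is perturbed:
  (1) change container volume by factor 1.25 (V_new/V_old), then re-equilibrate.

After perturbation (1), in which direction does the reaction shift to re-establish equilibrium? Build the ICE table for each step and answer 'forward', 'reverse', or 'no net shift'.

Direction: forward

Q₀ = 1.2973e-05 vs Keq = 17.55 ⇒ Q<K, forward
Step 1:
                  L         D         X         A
  init      0.01189   0.01128   0.01457   0.05541
  Δ        -0.01161   0.00774   0.01161   0.00387
  eq      2.7989e-04   0.01902   0.02618   0.05928
  solve Keq expr → x = 0.00387; check Q = 17.55
Then change container volume by factor 1.25 (V_new/V_old).
Step 2:
                  L         D         X         A
  init    2.2391e-04   0.01522   0.02094   0.04742
  Δ       -4.4155e-05 2.9437e-05 4.4155e-05 1.4718e-05
  eq      1.7976e-04   0.01525   0.02099   0.04744
  solve Keq expr → x = 1.4718e-05; check Q = 17.55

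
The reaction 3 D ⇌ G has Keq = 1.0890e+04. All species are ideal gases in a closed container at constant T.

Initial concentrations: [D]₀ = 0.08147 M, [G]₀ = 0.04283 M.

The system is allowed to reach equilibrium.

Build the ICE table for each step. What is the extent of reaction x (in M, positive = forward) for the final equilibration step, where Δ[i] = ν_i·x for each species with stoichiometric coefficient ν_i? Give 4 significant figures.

x = 0.02114 M

Q₀ = 79.21 vs Keq = 1.0890e+04 ⇒ Q<K, forward
Step 1:
                    D           G
  I           0.08147     0.04283
  C          -0.06343     0.02114
  E           0.01804     0.06397
  solve Keq expr → x = 0.02114; check Q = 1.0890e+04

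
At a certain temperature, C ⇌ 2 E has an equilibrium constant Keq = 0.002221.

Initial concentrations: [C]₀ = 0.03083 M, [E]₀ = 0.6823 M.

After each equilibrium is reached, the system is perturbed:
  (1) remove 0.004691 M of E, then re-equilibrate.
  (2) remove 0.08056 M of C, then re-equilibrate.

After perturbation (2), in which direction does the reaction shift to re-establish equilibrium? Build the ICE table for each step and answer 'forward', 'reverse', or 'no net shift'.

Q₀ = 15.1 vs Keq = 0.002221 ⇒ Q>K, reverse
Step 1:
                    C           E
  Initial     0.03083      0.6823
  Change       0.3271     -0.6541
  Equil        0.3579     0.02819
  solve Keq expr → x = -0.3271; check Q = 0.002221
Then remove 0.004691 M of E.
Step 2:
                    C           E
  Initial      0.3579      0.0235
  Change      -0.0023      0.0046
  Equil        0.3556      0.0281
  solve Keq expr → x = 0.0023; check Q = 0.002221
Then remove 0.08056 M of C.
Step 3:
                    C           E
  Initial       0.275      0.0281
  Change     0.001657   -0.003313
  Equil        0.2767     0.02479
  solve Keq expr → x = -0.001657; check Q = 0.002221

Direction: reverse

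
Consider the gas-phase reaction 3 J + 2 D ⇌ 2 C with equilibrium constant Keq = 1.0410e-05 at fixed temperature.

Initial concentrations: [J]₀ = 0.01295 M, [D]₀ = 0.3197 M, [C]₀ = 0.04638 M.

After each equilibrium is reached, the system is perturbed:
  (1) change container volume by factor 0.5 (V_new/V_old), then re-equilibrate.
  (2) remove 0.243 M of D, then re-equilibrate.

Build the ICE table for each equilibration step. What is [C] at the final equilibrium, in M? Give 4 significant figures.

[C]_eq = 1.0564e-04 M

Q₀ = 9691 vs Keq = 1.0410e-05 ⇒ Q>K, reverse
Step 1:
                    J           D           C
  init        0.01295      0.3197     0.04638
  Δ           0.06953     0.04635    -0.04635
  eq          0.08248      0.3661  2.7975e-05
  solve Keq expr → x = -0.02318; check Q = 1.0410e-05
Then change container volume by factor 0.5 (V_new/V_old).
Step 2:
                    J           D           C
  init          0.165      0.7321  5.5951e-05
  Δ       -1.5309e-04 -1.0206e-04  1.0206e-04
  eq           0.1648       0.732  1.5801e-04
  solve Keq expr → x = 5.1030e-05; check Q = 1.0410e-05
Then remove 0.243 M of D.
Step 3:
                    J           D           C
  init         0.1648       0.489  1.5801e-04
  Δ        7.8551e-05  5.2367e-05 -5.2367e-05
  eq           0.1649      0.4891  1.0564e-04
  solve Keq expr → x = -2.6184e-05; check Q = 1.0410e-05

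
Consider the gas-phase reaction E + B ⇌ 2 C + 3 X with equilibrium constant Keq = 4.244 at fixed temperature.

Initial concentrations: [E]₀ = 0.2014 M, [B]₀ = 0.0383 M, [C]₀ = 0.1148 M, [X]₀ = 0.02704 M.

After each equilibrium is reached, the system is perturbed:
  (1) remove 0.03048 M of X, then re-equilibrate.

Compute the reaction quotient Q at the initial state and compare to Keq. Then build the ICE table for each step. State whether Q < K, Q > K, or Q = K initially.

Q₀ = 3.3779e-05 vs Keq = 4.244 ⇒ Q<K, forward
Step 1:
                   E          B          C          X
  Initial     0.2014     0.0383     0.1148    0.02704
  Change    -0.03815   -0.03815     0.0763     0.1145
  Equil       0.1632 1.4931e-04     0.1911     0.1415
  solve Keq expr → x = 0.03815; check Q = 4.244
Then remove 0.03048 M of X.
Step 2:
                   E          B          C          X
  Initial     0.1632 1.4931e-04     0.1911      0.111
  Change  -7.6601e-05 -7.6601e-05 1.5320e-04 2.2980e-04
  Equil       0.1632 7.2712e-05     0.1913     0.1112
  solve Keq expr → x = 7.6601e-05; check Q = 4.244

Q₀ = 3.3779e-05; Q < K (proceeds forward)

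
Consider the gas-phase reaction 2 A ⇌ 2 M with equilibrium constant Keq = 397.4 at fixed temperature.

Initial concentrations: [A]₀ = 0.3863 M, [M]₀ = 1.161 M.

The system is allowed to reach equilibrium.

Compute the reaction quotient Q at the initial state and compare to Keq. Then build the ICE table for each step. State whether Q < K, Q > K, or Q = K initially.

Q₀ = 9.033 vs Keq = 397.4 ⇒ Q<K, forward
Step 1:
                    A           M
  Initial      0.3863       1.161
  Change      -0.3124      0.3124
  Equil       0.07391       1.473
  solve Keq expr → x = 0.1562; check Q = 397.4

Q₀ = 9.033; Q < K (proceeds forward)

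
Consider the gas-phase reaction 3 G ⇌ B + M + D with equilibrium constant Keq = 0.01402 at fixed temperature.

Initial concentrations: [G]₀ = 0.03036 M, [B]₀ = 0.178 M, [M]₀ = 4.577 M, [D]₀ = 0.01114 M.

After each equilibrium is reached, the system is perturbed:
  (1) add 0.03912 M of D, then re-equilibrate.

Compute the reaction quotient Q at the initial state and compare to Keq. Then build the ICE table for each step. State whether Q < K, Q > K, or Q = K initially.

Q₀ = 324.3 vs Keq = 0.01402 ⇒ Q>K, reverse
Step 1:
                    G           B           M           D
  init        0.03036       0.178       4.577     0.01114
  Δ           0.03341    -0.01114    -0.01114    -0.01114
  eq          0.06377      0.1669       4.566  4.7711e-06
  solve Keq expr → x = -0.01114; check Q = 0.01402
Then add 0.03912 M of D.
Step 2:
                    G           B           M           D
  init        0.06377      0.1669       4.566     0.03912
  Δ            0.1169    -0.03898    -0.03898    -0.03898
  eq           0.1807      0.1279       4.527  1.4292e-04
  solve Keq expr → x = -0.03898; check Q = 0.01402

Q₀ = 324.3; Q > K (proceeds reverse)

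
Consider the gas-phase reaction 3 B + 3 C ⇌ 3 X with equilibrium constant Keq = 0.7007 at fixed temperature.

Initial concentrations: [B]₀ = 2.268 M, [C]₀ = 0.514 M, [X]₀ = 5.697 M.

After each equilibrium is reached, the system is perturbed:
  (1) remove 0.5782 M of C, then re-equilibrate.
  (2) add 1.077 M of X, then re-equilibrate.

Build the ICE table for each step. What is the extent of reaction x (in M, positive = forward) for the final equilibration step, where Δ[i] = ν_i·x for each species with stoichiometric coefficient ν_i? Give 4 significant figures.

Q₀ = 116.7 vs Keq = 0.7007 ⇒ Q>K, reverse
Step 1:
                  B         C         X
  I           2.268     0.514     5.697
  C           1.057     1.057    -1.057
  E           3.325     1.571      4.64
  solve Keq expr → x = -0.3524; check Q = 0.7007
Then remove 0.5782 M of C.
Step 2:
                  B         C         X
  I           3.325    0.9929      4.64
  C          0.3328    0.3328   -0.3328
  E           3.658     1.326     4.307
  solve Keq expr → x = -0.1109; check Q = 0.7007
Then add 1.077 M of X.
Step 3:
                  B         C         X
  I           3.658     1.326     5.384
  C          0.1924    0.1924   -0.1924
  E            3.85     1.518     5.192
  solve Keq expr → x = -0.06414; check Q = 0.7007

x = -0.06414 M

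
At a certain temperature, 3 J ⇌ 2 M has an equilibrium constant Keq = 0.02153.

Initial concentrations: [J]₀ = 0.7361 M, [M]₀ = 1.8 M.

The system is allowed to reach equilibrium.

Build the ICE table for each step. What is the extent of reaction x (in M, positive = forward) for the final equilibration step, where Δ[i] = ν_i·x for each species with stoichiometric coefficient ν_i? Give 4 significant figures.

Q₀ = 8.123 vs Keq = 0.02153 ⇒ Q>K, reverse
Step 1:
                  J         M
  Initial    0.7361       1.8
  Change      1.807    -1.205
  Equil       2.543    0.5952
  solve Keq expr → x = -0.6024; check Q = 0.02153

x = -0.6024 M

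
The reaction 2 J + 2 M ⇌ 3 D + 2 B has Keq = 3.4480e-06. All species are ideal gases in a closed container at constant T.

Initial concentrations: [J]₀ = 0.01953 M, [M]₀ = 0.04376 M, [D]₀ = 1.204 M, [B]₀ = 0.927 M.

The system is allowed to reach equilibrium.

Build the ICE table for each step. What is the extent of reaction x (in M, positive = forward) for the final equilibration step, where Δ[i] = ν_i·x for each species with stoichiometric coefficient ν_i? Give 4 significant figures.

Q₀ = 2.0534e+06 vs Keq = 3.4480e-06 ⇒ Q>K, reverse
Step 1:
                    J           M           D           B
  I           0.01953     0.04376       1.204       0.927
  C             0.776       0.776      -1.164      -0.776
  E            0.7955      0.8197     0.04006       0.151
  solve Keq expr → x = -0.388; check Q = 3.4480e-06

x = -0.388 M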